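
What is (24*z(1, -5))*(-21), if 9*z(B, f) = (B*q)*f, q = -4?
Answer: -1120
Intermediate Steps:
z(B, f) = -4*B*f/9 (z(B, f) = ((B*(-4))*f)/9 = ((-4*B)*f)/9 = (-4*B*f)/9 = -4*B*f/9)
(24*z(1, -5))*(-21) = (24*(-4/9*1*(-5)))*(-21) = (24*(20/9))*(-21) = (160/3)*(-21) = -1120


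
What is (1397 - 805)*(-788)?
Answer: -466496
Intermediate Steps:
(1397 - 805)*(-788) = 592*(-788) = -466496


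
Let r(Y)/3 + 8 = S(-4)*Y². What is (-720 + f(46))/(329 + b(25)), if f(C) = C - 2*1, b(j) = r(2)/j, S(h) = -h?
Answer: -16900/8249 ≈ -2.0487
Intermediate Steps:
r(Y) = -24 + 12*Y² (r(Y) = -24 + 3*((-1*(-4))*Y²) = -24 + 3*(4*Y²) = -24 + 12*Y²)
b(j) = 24/j (b(j) = (-24 + 12*2²)/j = (-24 + 12*4)/j = (-24 + 48)/j = 24/j)
f(C) = -2 + C (f(C) = C - 2 = -2 + C)
(-720 + f(46))/(329 + b(25)) = (-720 + (-2 + 46))/(329 + 24/25) = (-720 + 44)/(329 + 24*(1/25)) = -676/(329 + 24/25) = -676/8249/25 = -676*25/8249 = -16900/8249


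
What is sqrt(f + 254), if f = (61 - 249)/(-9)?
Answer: sqrt(2474)/3 ≈ 16.580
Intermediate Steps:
f = 188/9 (f = -188*(-1/9) = 188/9 ≈ 20.889)
sqrt(f + 254) = sqrt(188/9 + 254) = sqrt(2474/9) = sqrt(2474)/3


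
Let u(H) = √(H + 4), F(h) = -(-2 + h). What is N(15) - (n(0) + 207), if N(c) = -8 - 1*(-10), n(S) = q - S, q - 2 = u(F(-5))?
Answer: -207 - √11 ≈ -210.32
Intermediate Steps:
F(h) = 2 - h
u(H) = √(4 + H)
q = 2 + √11 (q = 2 + √(4 + (2 - 1*(-5))) = 2 + √(4 + (2 + 5)) = 2 + √(4 + 7) = 2 + √11 ≈ 5.3166)
n(S) = 2 + √11 - S (n(S) = (2 + √11) - S = 2 + √11 - S)
N(c) = 2 (N(c) = -8 + 10 = 2)
N(15) - (n(0) + 207) = 2 - ((2 + √11 - 1*0) + 207) = 2 - ((2 + √11 + 0) + 207) = 2 - ((2 + √11) + 207) = 2 - (209 + √11) = 2 + (-209 - √11) = -207 - √11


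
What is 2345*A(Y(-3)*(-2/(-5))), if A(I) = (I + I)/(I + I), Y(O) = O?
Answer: 2345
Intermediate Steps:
A(I) = 1 (A(I) = (2*I)/((2*I)) = (2*I)*(1/(2*I)) = 1)
2345*A(Y(-3)*(-2/(-5))) = 2345*1 = 2345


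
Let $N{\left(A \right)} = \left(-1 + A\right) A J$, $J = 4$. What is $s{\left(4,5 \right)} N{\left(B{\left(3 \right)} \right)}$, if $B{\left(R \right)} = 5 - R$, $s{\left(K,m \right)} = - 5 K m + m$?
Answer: $-760$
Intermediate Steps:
$s{\left(K,m \right)} = m - 5 K m$ ($s{\left(K,m \right)} = - 5 K m + m = m - 5 K m$)
$N{\left(A \right)} = 4 A \left(-1 + A\right)$ ($N{\left(A \right)} = \left(-1 + A\right) A 4 = \left(-1 + A\right) 4 A = 4 A \left(-1 + A\right)$)
$s{\left(4,5 \right)} N{\left(B{\left(3 \right)} \right)} = 5 \left(1 - 20\right) 4 \left(5 - 3\right) \left(-1 + \left(5 - 3\right)\right) = 5 \left(-19\right) 4 \cdot 2 \left(-1 + 2\right) = - 95 \cdot 4 \cdot 2 \cdot 1 = \left(-95\right) 8 = -760$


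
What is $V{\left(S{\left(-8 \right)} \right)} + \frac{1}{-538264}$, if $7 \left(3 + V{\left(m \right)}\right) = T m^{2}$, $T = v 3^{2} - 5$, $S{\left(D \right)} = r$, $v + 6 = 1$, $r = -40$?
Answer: $- \frac{43072423551}{3767848} \approx -11432.0$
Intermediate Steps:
$v = -5$ ($v = -6 + 1 = -5$)
$S{\left(D \right)} = -40$
$T = -50$ ($T = - 5 \cdot 3^{2} - 5 = \left(-5\right) 9 - 5 = -45 - 5 = -50$)
$V{\left(m \right)} = -3 - \frac{50 m^{2}}{7}$ ($V{\left(m \right)} = -3 + \frac{\left(-50\right) m^{2}}{7} = -3 - \frac{50 m^{2}}{7}$)
$V{\left(S{\left(-8 \right)} \right)} + \frac{1}{-538264} = \left(-3 - \frac{50 \left(-40\right)^{2}}{7}\right) + \frac{1}{-538264} = \left(-3 - \frac{80000}{7}\right) - \frac{1}{538264} = - \frac{80021}{7} - \frac{1}{538264} = - \frac{43072423551}{3767848}$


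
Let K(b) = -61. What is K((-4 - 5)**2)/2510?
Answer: -61/2510 ≈ -0.024303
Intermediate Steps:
K((-4 - 5)**2)/2510 = -61/2510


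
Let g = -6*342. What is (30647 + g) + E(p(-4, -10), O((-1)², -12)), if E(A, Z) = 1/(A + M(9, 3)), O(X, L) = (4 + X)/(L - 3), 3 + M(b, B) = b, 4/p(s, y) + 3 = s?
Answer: 1086617/38 ≈ 28595.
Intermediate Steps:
p(s, y) = 4/(-3 + s)
g = -2052
M(b, B) = -3 + b
O(X, L) = (4 + X)/(-3 + L)
E(A, Z) = 1/(6 + A) (E(A, Z) = 1/(A + (-3 + 9)) = 1/(A + 6) = 1/(6 + A))
(30647 + g) + E(p(-4, -10), O((-1)², -12)) = (30647 - 2052) + 1/(6 + 4/(-3 - 4)) = 28595 + 1/(6 + 4/(-7)) = 28595 + 1/(6 + 4*(-⅐)) = 28595 + 1/(6 - 4/7) = 28595 + 1/(38/7) = 28595 + 7/38 = 1086617/38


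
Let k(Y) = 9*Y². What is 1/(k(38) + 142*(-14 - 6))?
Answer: 1/10156 ≈ 9.8464e-5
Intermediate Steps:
1/(k(38) + 142*(-14 - 6)) = 1/(9*38² + 142*(-14 - 6)) = 1/(9*1444 + 142*(-20)) = 1/(12996 - 2840) = 1/10156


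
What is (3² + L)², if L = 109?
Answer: 13924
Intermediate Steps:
(3² + L)² = (3² + 109)² = (9 + 109)² = 118² = 13924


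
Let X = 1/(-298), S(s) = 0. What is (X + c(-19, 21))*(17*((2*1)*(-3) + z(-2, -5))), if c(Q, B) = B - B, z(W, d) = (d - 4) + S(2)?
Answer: 255/298 ≈ 0.85570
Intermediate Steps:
z(W, d) = -4 + d (z(W, d) = (d - 4) + 0 = (-4 + d) + 0 = -4 + d)
c(Q, B) = 0
X = -1/298 ≈ -0.0033557
(X + c(-19, 21))*(17*((2*1)*(-3) + z(-2, -5))) = (-1/298 + 0)*(17*((2*1)*(-3) + (-4 - 5))) = -17*(2*(-3) - 9)/298 = -17*(-6 - 9)/298 = -17*(-15)/298 = -1/298*(-255) = 255/298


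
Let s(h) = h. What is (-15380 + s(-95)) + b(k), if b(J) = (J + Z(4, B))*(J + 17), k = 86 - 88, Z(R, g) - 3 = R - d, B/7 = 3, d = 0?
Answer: -15400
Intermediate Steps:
B = 21 (B = 7*3 = 21)
Z(R, g) = 3 + R (Z(R, g) = 3 + (R - 1*0) = 3 + (R + 0) = 3 + R)
k = -2
b(J) = (7 + J)*(17 + J) (b(J) = (J + (3 + 4))*(J + 17) = (J + 7)*(17 + J) = (7 + J)*(17 + J))
(-15380 + s(-95)) + b(k) = (-15380 - 95) + (119 + (-2)² + 24*(-2)) = -15475 + (119 + 4 - 48) = -15475 + 75 = -15400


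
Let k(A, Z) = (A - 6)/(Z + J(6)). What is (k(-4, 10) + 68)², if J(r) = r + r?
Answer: 552049/121 ≈ 4562.4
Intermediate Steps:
J(r) = 2*r
k(A, Z) = (-6 + A)/(12 + Z) (k(A, Z) = (A - 6)/(Z + 2*6) = (-6 + A)/(Z + 12) = (-6 + A)/(12 + Z))
(k(-4, 10) + 68)² = ((-6 - 4)/(12 + 10) + 68)² = (-10/22 + 68)² = ((1/22)*(-10) + 68)² = (-5/11 + 68)² = (743/11)² = 552049/121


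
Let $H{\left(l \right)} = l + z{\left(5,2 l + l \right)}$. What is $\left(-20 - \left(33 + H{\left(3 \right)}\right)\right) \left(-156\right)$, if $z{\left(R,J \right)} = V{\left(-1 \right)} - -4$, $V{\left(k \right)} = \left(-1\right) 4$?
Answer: $8736$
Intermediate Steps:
$V{\left(k \right)} = -4$
$z{\left(R,J \right)} = 0$ ($z{\left(R,J \right)} = -4 - -4 = -4 + 4 = 0$)
$H{\left(l \right)} = l$ ($H{\left(l \right)} = l + 0 = l$)
$\left(-20 - \left(33 + H{\left(3 \right)}\right)\right) \left(-156\right) = \left(-20 - 36\right) \left(-156\right) = \left(-56\right) \left(-156\right) = 8736$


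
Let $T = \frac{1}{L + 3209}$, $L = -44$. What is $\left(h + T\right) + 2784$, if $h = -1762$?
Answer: $\frac{3234631}{3165} \approx 1022.0$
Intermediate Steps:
$T = \frac{1}{3165}$ ($T = \frac{1}{-44 + 3209} = \frac{1}{3165} \approx 0.00031596$)
$\left(h + T\right) + 2784 = \left(-1762 + \frac{1}{3165}\right) + 2784 = - \frac{5576729}{3165} + 2784 = \frac{3234631}{3165}$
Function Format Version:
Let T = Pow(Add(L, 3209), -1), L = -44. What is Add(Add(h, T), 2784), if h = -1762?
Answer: Rational(3234631, 3165) ≈ 1022.0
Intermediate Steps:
T = Rational(1, 3165) (T = Pow(Add(-44, 3209), -1) = Pow(3165, -1) = Rational(1, 3165) ≈ 0.00031596)
Add(Add(h, T), 2784) = Add(Add(-1762, Rational(1, 3165)), 2784) = Add(Rational(-5576729, 3165), 2784) = Rational(3234631, 3165)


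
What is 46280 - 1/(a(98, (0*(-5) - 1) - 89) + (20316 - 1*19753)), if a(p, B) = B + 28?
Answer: 23186279/501 ≈ 46280.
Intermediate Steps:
a(p, B) = 28 + B
46280 - 1/(a(98, (0*(-5) - 1) - 89) + (20316 - 1*19753)) = 46280 - 1/((28 + ((0*(-5) - 1) - 89)) + (20316 - 1*19753)) = 46280 - 1/((28 + ((0 - 1) - 89)) + (20316 - 19753)) = 46280 - 1/((28 + (-1 - 89)) + 563) = 46280 - 1/((28 - 90) + 563) = 46280 - 1/(-62 + 563) = 46280 - 1/501 = 23186279/501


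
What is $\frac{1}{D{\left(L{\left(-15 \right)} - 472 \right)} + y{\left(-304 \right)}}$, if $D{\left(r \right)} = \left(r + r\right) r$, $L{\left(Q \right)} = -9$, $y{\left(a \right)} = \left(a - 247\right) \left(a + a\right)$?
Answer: $\frac{1}{797730} \approx 1.2536 \cdot 10^{-6}$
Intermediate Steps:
$y{\left(a \right)} = 2 a \left(-247 + a\right)$ ($y{\left(a \right)} = \left(-247 + a\right) 2 a = 2 a \left(-247 + a\right)$)
$D{\left(r \right)} = 2 r^{2}$ ($D{\left(r \right)} = 2 r r = 2 r^{2}$)
$\frac{1}{D{\left(L{\left(-15 \right)} - 472 \right)} + y{\left(-304 \right)}} = \frac{1}{2 \left(-9 - 472\right)^{2} + 2 \left(-304\right) \left(-247 - 304\right)} = \frac{1}{2 \left(-481\right)^{2} + 2 \left(-304\right) \left(-551\right)} = \frac{1}{2 \cdot 231361 + 335008} = \frac{1}{462722 + 335008} = \frac{1}{797730}$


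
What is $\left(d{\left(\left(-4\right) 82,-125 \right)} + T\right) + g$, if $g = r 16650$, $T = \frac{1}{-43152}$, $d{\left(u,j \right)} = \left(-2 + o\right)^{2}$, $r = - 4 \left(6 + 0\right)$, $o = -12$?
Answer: $- \frac{17235081409}{43152} \approx -3.994 \cdot 10^{5}$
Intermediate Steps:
$r = -24$ ($r = \left(-4\right) 6 = -24$)
$d{\left(u,j \right)} = 196$ ($d{\left(u,j \right)} = \left(-2 - 12\right)^{2} = \left(-14\right)^{2} = 196$)
$T = - \frac{1}{43152} \approx -2.3174 \cdot 10^{-5}$
$g = -399600$ ($g = \left(-24\right) 16650 = -399600$)
$\left(d{\left(\left(-4\right) 82,-125 \right)} + T\right) + g = \left(196 - \frac{1}{43152}\right) - 399600 = \frac{8457791}{43152} - 399600 = - \frac{17235081409}{43152}$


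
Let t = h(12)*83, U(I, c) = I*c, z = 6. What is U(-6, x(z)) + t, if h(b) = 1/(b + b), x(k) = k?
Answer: -781/24 ≈ -32.542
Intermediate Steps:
h(b) = 1/(2*b)
t = 83/24 (t = ((1/2)/12)*83 = ((1/2)*(1/12))*83 = (1/24)*83 = 83/24 ≈ 3.4583)
U(-6, x(z)) + t = -6*6 + 83/24 = -36 + 83/24 = -781/24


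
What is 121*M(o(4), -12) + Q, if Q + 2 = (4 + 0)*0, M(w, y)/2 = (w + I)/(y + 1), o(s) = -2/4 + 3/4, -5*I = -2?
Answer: -163/10 ≈ -16.300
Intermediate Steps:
I = ⅖ (I = -⅕*(-2) = ⅖ ≈ 0.40000)
o(s) = ¼ (o(s) = -2*¼ + 3*(¼) = -½ + ¾ = ¼)
M(w, y) = 2*(⅖ + w)/(1 + y) (M(w, y) = 2*((w + ⅖)/(y + 1)) = 2*((⅖ + w)/(1 + y)) = 2*(⅖ + w)/(1 + y))
Q = -2 (Q = -2 + (4 + 0)*0 = -2 + 4*0 = -2 + 0 = -2)
121*M(o(4), -12) + Q = 121*(2*(2 + 5*(¼))/(5*(1 - 12))) - 2 = 121*((⅖)*(2 + 5/4)/(-11)) - 2 = 121*((⅖)*(-1/11)*(13/4)) - 2 = 121*(-13/110) - 2 = -143/10 - 2 = -163/10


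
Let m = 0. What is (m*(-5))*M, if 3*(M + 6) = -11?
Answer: 0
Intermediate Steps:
M = -29/3 (M = -6 + (1/3)*(-11) = -6 - 11/3 = -29/3 ≈ -9.6667)
(m*(-5))*M = (0*(-5))*(-29/3) = 0*(-29/3) = 0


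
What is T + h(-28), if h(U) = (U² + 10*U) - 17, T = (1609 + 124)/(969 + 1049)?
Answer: 984499/2018 ≈ 487.86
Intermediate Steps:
T = 1733/2018 ≈ 0.85877
h(U) = -17 + U² + 10*U
T + h(-28) = 1733/2018 + (-17 + (-28)² + 10*(-28)) = 1733/2018 + (-17 + 784 - 280) = 1733/2018 + 487 = 984499/2018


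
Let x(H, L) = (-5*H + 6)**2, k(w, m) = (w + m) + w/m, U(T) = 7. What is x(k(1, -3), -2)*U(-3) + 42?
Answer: 20041/9 ≈ 2226.8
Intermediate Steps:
k(w, m) = m + w + w/m (k(w, m) = (m + w) + w/m = m + w + w/m)
x(H, L) = (6 - 5*H)**2
x(k(1, -3), -2)*U(-3) + 42 = (-6 + 5*(-3 + 1 + 1/(-3)))**2*7 + 42 = (-6 + 5*(-3 + 1 + 1*(-1/3)))**2*7 + 42 = (-6 + 5*(-3 + 1 - 1/3))**2*7 + 42 = (-6 + 5*(-7/3))**2*7 + 42 = (-6 - 35/3)**2*7 + 42 = (-53/3)**2*7 + 42 = (2809/9)*7 + 42 = 19663/9 + 42 = 20041/9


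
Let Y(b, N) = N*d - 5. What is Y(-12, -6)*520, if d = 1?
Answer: -5720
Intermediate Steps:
Y(b, N) = -5 + N (Y(b, N) = N*1 - 5 = N - 5 = -5 + N)
Y(-12, -6)*520 = (-5 - 6)*520 = -11*520 = -5720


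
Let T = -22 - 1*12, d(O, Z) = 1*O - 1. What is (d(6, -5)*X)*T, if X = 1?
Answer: -170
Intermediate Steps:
d(O, Z) = -1 + O (d(O, Z) = O - 1 = -1 + O)
T = -34 (T = -22 - 12 = -34)
(d(6, -5)*X)*T = ((-1 + 6)*1)*(-34) = (5*1)*(-34) = 5*(-34) = -170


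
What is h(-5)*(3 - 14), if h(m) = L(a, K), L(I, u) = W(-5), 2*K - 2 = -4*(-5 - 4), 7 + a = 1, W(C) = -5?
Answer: 55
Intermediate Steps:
a = -6 (a = -7 + 1 = -6)
K = 19 (K = 1 + (-4*(-5 - 4))/2 = 1 + (-4*(-9))/2 = 1 + (½)*36 = 1 + 18 = 19)
L(I, u) = -5
h(m) = -5
h(-5)*(3 - 14) = -5*(3 - 14) = -5*(-11) = 55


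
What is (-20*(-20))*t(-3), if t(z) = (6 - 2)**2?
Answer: 6400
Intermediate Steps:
t(z) = 16 (t(z) = 4**2 = 16)
(-20*(-20))*t(-3) = -20*(-20)*16 = 400*16 = 6400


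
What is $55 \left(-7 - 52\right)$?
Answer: $-3245$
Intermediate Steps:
$55 \left(-7 - 52\right) = 55 \left(-59\right) = -3245$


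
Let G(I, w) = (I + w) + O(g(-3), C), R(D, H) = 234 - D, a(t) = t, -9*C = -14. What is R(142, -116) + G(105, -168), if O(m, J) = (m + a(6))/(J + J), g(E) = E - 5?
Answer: 397/14 ≈ 28.357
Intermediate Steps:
C = 14/9 (C = -1/9*(-14) = 14/9 ≈ 1.5556)
g(E) = -5 + E
O(m, J) = (6 + m)/(2*J) (O(m, J) = (m + 6)/(J + J) = (6 + m)/((2*J)) = (6 + m)*(1/(2*J)) = (6 + m)/(2*J))
G(I, w) = -9/14 + I + w (G(I, w) = (I + w) + (6 + (-5 - 3))/(2*(14/9)) = (I + w) + (1/2)*(9/14)*(6 - 8) = (I + w) + (1/2)*(9/14)*(-2) = (I + w) - 9/14 = -9/14 + I + w)
R(142, -116) + G(105, -168) = (234 - 1*142) + (-9/14 + 105 - 168) = (234 - 142) - 891/14 = 92 - 891/14 = 397/14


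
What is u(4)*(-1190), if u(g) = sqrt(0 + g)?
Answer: -2380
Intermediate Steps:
u(g) = sqrt(g)
u(4)*(-1190) = sqrt(4)*(-1190) = 2*(-1190) = -2380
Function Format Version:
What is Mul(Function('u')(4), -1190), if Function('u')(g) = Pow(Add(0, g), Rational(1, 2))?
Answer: -2380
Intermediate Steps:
Function('u')(g) = Pow(g, Rational(1, 2))
Mul(Function('u')(4), -1190) = Mul(Pow(4, Rational(1, 2)), -1190) = Mul(2, -1190) = -2380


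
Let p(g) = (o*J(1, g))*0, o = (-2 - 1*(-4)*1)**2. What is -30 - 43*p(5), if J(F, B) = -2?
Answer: -30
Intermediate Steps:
o = 4 (o = (-2 + 4*1)**2 = (-2 + 4)**2 = 2**2 = 4)
p(g) = 0 (p(g) = (4*(-2))*0 = -8*0 = 0)
-30 - 43*p(5) = -30 - 43*0 = -30 + 0 = -30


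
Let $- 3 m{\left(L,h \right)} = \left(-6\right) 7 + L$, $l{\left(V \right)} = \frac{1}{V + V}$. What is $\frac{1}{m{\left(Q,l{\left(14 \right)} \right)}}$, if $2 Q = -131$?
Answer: $\frac{6}{215} \approx 0.027907$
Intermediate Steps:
$l{\left(V \right)} = \frac{1}{2 V}$
$Q = - \frac{131}{2}$ ($Q = \frac{1}{2} \left(-131\right) = - \frac{131}{2} \approx -65.5$)
$m{\left(L,h \right)} = 14 - \frac{L}{3}$ ($m{\left(L,h \right)} = - \frac{\left(-6\right) 7 + L}{3} = - \frac{-42 + L}{3} = 14 - \frac{L}{3}$)
$\frac{1}{m{\left(Q,l{\left(14 \right)} \right)}} = \frac{1}{14 - - \frac{131}{6}} = \frac{1}{14 + \frac{131}{6}} = \frac{1}{\frac{215}{6}} = \frac{6}{215}$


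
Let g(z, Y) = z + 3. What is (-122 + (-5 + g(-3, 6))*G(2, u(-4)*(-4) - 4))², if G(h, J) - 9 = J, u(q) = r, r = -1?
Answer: 27889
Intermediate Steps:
u(q) = -1
G(h, J) = 9 + J
g(z, Y) = 3 + z
(-122 + (-5 + g(-3, 6))*G(2, u(-4)*(-4) - 4))² = (-122 + (-5 + (3 - 3))*(9 + (-1*(-4) - 4)))² = (-122 + (-5 + 0)*(9 + (4 - 4)))² = (-122 - 5*(9 + 0))² = (-122 - 5*9)² = (-122 - 45)² = (-167)² = 27889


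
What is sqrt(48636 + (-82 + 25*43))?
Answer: sqrt(49629) ≈ 222.78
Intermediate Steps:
sqrt(48636 + (-82 + 25*43)) = sqrt(48636 + (-82 + 1075)) = sqrt(48636 + 993) = sqrt(49629)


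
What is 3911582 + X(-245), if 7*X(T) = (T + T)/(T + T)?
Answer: 27381075/7 ≈ 3.9116e+6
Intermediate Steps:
X(T) = ⅐ (X(T) = ((T + T)/(T + T))/7 = ((2*T)/((2*T)))/7 = ((2*T)*(1/(2*T)))/7 = (⅐)*1 = ⅐)
3911582 + X(-245) = 3911582 + ⅐ = 27381075/7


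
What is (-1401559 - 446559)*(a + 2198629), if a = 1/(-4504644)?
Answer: -9151918160576351425/2252322 ≈ -4.0633e+12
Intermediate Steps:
a = -1/4504644 ≈ -2.2199e-7
(-1401559 - 446559)*(a + 2198629) = (-1401559 - 446559)*(-1/4504644 + 2198629) = -1848118*9904040933075/4504644 = -9151918160576351425/2252322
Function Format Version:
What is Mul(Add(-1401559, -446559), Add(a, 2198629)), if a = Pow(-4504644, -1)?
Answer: Rational(-9151918160576351425, 2252322) ≈ -4.0633e+12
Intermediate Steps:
a = Rational(-1, 4504644) ≈ -2.2199e-7
Mul(Add(-1401559, -446559), Add(a, 2198629)) = Mul(Add(-1401559, -446559), Add(Rational(-1, 4504644), 2198629)) = Mul(-1848118, Rational(9904040933075, 4504644)) = Rational(-9151918160576351425, 2252322)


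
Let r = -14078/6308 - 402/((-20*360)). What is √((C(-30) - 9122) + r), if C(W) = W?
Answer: I*√81956828181471/94620 ≈ 95.677*I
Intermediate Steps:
r = -4117741/1892400 (r = -14078*1/6308 - 402/(-7200) = -7039/3154 - 402*(-1/7200) = -7039/3154 + 67/1200 = -4117741/1892400 ≈ -2.1759)
√((C(-30) - 9122) + r) = √((-30 - 9122) - 4117741/1892400) = √(-9152 - 4117741/1892400) = √(-17323362541/1892400) = I*√81956828181471/94620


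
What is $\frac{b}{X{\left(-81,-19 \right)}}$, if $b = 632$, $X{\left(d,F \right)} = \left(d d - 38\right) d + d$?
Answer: $- \frac{158}{132111} \approx -0.001196$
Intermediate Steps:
$X{\left(d,F \right)} = d + d \left(-38 + d^{2}\right)$ ($X{\left(d,F \right)} = \left(d^{2} - 38\right) d + d = \left(-38 + d^{2}\right) d + d = d \left(-38 + d^{2}\right) + d = d + d \left(-38 + d^{2}\right)$)
$\frac{b}{X{\left(-81,-19 \right)}} = \frac{632}{\left(-81\right) \left(-37 + \left(-81\right)^{2}\right)} = \frac{632}{\left(-81\right) \left(-37 + 6561\right)} = \frac{632}{\left(-81\right) 6524} = \frac{632}{-528444} = 632 \left(- \frac{1}{528444}\right) = - \frac{158}{132111}$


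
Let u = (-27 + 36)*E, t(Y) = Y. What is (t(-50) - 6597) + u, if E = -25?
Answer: -6872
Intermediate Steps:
u = -225 (u = (-27 + 36)*(-25) = 9*(-25) = -225)
(t(-50) - 6597) + u = (-50 - 6597) - 225 = -6647 - 225 = -6872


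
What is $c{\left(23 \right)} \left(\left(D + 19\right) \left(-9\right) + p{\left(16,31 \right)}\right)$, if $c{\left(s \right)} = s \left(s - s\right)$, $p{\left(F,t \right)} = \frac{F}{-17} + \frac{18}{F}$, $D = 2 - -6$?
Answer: $0$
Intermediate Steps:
$D = 8$ ($D = 2 + 6 = 8$)
$p{\left(F,t \right)} = \frac{18}{F} - \frac{F}{17}$ ($p{\left(F,t \right)} = F \left(- \frac{1}{17}\right) + \frac{18}{F} = - \frac{F}{17} + \frac{18}{F} = \frac{18}{F} - \frac{F}{17}$)
$c{\left(s \right)} = 0$ ($c{\left(s \right)} = s 0 = 0$)
$c{\left(23 \right)} \left(\left(D + 19\right) \left(-9\right) + p{\left(16,31 \right)}\right) = 0 \left(\left(8 + 19\right) \left(-9\right) + \left(\frac{18}{16} - \frac{16}{17}\right)\right) = 0 \left(27 \left(-9\right) + \left(18 \cdot \frac{1}{16} - \frac{16}{17}\right)\right) = 0 \left(-243 + \left(\frac{9}{8} - \frac{16}{17}\right)\right) = 0 \left(-243 + \frac{25}{136}\right) = 0 \left(- \frac{33023}{136}\right) = 0$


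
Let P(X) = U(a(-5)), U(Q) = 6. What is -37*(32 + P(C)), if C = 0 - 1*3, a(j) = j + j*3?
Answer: -1406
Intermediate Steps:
a(j) = 4*j (a(j) = j + 3*j = 4*j)
C = -3 (C = 0 - 3 = -3)
P(X) = 6
-37*(32 + P(C)) = -37*(32 + 6) = -37*38 = -1406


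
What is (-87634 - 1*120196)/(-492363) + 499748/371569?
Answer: 323280609794/182946827547 ≈ 1.7671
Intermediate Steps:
(-87634 - 1*120196)/(-492363) + 499748/371569 = (-87634 - 120196)*(-1/492363) + 499748*(1/371569) = -207830*(-1/492363) + 499748/371569 = 207830/492363 + 499748/371569 = 323280609794/182946827547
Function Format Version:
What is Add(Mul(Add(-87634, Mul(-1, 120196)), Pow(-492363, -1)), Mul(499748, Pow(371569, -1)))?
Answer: Rational(323280609794, 182946827547) ≈ 1.7671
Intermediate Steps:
Add(Mul(Add(-87634, Mul(-1, 120196)), Pow(-492363, -1)), Mul(499748, Pow(371569, -1))) = Add(Mul(Add(-87634, -120196), Rational(-1, 492363)), Mul(499748, Rational(1, 371569))) = Add(Mul(-207830, Rational(-1, 492363)), Rational(499748, 371569)) = Add(Rational(207830, 492363), Rational(499748, 371569)) = Rational(323280609794, 182946827547)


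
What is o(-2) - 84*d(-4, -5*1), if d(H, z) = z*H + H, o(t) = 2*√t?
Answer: -1344 + 2*I*√2 ≈ -1344.0 + 2.8284*I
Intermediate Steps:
d(H, z) = H + H*z (d(H, z) = H*z + H = H + H*z)
o(-2) - 84*d(-4, -5*1) = 2*√(-2) - (-336)*(1 - 5*1) = 2*(I*√2) - (-336)*(1 - 5) = 2*I*√2 - (-336)*(-4) = 2*I*√2 - 84*16 = 2*I*√2 - 1344 = -1344 + 2*I*√2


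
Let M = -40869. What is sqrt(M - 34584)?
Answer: I*sqrt(75453) ≈ 274.69*I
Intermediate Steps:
sqrt(M - 34584) = sqrt(-40869 - 34584) = sqrt(-75453) = I*sqrt(75453)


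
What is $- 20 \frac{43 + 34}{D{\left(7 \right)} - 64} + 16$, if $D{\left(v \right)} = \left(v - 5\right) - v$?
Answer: $\frac{2644}{69} \approx 38.319$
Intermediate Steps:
$D{\left(v \right)} = -5$ ($D{\left(v \right)} = \left(-5 + v\right) - v = -5$)
$- 20 \frac{43 + 34}{D{\left(7 \right)} - 64} + 16 = - 20 \frac{43 + 34}{-5 - 64} + 16 = - 20 \frac{77}{-69} + 16 = - 20 \cdot 77 \left(- \frac{1}{69}\right) + 16 = \left(-20\right) \left(- \frac{77}{69}\right) + 16 = \frac{1540}{69} + 16 = \frac{2644}{69}$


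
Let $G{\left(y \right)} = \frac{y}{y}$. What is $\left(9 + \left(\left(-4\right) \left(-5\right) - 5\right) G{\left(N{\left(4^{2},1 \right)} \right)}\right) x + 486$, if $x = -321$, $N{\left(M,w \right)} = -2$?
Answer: $-7218$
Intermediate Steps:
$G{\left(y \right)} = 1$
$\left(9 + \left(\left(-4\right) \left(-5\right) - 5\right) G{\left(N{\left(4^{2},1 \right)} \right)}\right) x + 486 = \left(9 + \left(\left(-4\right) \left(-5\right) - 5\right) 1\right) \left(-321\right) + 486 = \left(9 + \left(20 - 5\right) 1\right) \left(-321\right) + 486 = \left(9 + 15 \cdot 1\right) \left(-321\right) + 486 = \left(9 + 15\right) \left(-321\right) + 486 = 24 \left(-321\right) + 486 = -7704 + 486 = -7218$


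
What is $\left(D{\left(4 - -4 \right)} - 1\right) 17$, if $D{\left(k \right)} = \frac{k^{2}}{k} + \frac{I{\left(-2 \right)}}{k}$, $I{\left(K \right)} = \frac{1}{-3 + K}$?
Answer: $\frac{4743}{40} \approx 118.57$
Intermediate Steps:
$D{\left(k \right)} = k - \frac{1}{5 k}$ ($D{\left(k \right)} = \frac{k^{2}}{k} + \frac{1}{\left(-3 - 2\right) k} = k + \frac{1}{\left(-5\right) k} = k - \frac{1}{5 k}$)
$\left(D{\left(4 - -4 \right)} - 1\right) 17 = \left(\left(\left(4 - -4\right) - \frac{1}{5 \left(4 - -4\right)}\right) - 1\right) 17 = \left(\left(\left(4 + 4\right) - \frac{1}{5 \left(4 + 4\right)}\right) - 1\right) 17 = \left(\left(8 - \frac{1}{5 \cdot 8}\right) - 1\right) 17 = \left(\left(8 - \frac{1}{40}\right) - 1\right) 17 = \left(\frac{319}{40} - 1\right) 17 = \frac{279}{40} \cdot 17 = \frac{4743}{40}$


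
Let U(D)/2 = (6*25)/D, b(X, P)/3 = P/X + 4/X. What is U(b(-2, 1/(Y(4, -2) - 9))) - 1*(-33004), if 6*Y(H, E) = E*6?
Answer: 1416972/43 ≈ 32953.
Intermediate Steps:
Y(H, E) = E (Y(H, E) = (E*6)/6 = (6*E)/6 = E)
b(X, P) = 12/X + 3*P/X (b(X, P) = 3*(P/X + 4/X) = 3*(4/X + P/X) = 12/X + 3*P/X)
U(D) = 300/D (U(D) = 2*((6*25)/D) = 2*(150/D) = 300/D)
U(b(-2, 1/(Y(4, -2) - 9))) - 1*(-33004) = 300/((3*(4 + 1/(-2 - 9))/(-2))) - 1*(-33004) = 300/((3*(-½)*(4 + 1/(-11)))) + 33004 = 300/((3*(-½)*(4 - 1/11))) + 33004 = 300/((3*(-½)*(43/11))) + 33004 = 300/(-129/22) + 33004 = 300*(-22/129) + 33004 = -2200/43 + 33004 = 1416972/43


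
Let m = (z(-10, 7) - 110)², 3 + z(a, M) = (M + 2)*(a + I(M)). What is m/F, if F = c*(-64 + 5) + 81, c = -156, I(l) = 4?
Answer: 27889/9285 ≈ 3.0037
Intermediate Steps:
z(a, M) = -3 + (2 + M)*(4 + a) (z(a, M) = -3 + (M + 2)*(a + 4) = -3 + (2 + M)*(4 + a))
F = 9285 (F = -156*(-64 + 5) + 81 = -156*(-59) + 81 = 9204 + 81 = 9285)
m = 27889 (m = ((5 + 2*(-10) + 4*7 + 7*(-10)) - 110)² = ((5 - 20 + 28 - 70) - 110)² = (-57 - 110)² = (-167)² = 27889)
m/F = 27889/9285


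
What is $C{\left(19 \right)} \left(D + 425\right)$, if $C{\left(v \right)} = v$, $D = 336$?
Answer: $14459$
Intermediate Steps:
$C{\left(19 \right)} \left(D + 425\right) = 19 \left(336 + 425\right) = 19 \cdot 761 = 14459$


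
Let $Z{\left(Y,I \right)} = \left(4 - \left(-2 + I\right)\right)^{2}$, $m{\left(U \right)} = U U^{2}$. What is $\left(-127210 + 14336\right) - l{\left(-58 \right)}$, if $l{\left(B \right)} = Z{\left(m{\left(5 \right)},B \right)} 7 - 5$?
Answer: $-141541$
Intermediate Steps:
$m{\left(U \right)} = U^{3}$
$Z{\left(Y,I \right)} = \left(6 - I\right)^{2}$
$l{\left(B \right)} = -5 + 7 \left(-6 + B\right)^{2}$ ($l{\left(B \right)} = \left(-6 + B\right)^{2} \cdot 7 - 5 = 7 \left(-6 + B\right)^{2} - 5 = -5 + 7 \left(-6 + B\right)^{2}$)
$\left(-127210 + 14336\right) - l{\left(-58 \right)} = \left(-127210 + 14336\right) - \left(-5 + 7 \left(-6 - 58\right)^{2}\right) = -112874 - \left(-5 + 7 \left(-64\right)^{2}\right) = -112874 - \left(-5 + 7 \cdot 4096\right) = -112874 - \left(-5 + 28672\right) = -112874 - 28667 = -141541$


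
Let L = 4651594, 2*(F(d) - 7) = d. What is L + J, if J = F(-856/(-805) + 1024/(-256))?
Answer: 3744537623/805 ≈ 4.6516e+6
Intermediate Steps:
F(d) = 7 + d/2
J = 4453/805 (J = 7 + (-856/(-805) + 1024/(-256))/2 = 7 + (-856*(-1/805) + 1024*(-1/256))/2 = 7 + (856/805 - 4)/2 = 7 + (½)*(-2364/805) = 7 - 1182/805 = 4453/805 ≈ 5.5317)
L + J = 4651594 + 4453/805 = 3744537623/805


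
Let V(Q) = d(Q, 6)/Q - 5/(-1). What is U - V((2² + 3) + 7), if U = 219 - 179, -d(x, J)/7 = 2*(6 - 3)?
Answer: 38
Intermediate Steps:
d(x, J) = -42 (d(x, J) = -14*(6 - 3) = -14*3 = -7*6 = -42)
V(Q) = 5 - 42/Q (V(Q) = -42/Q - 5/(-1) = -42/Q - 5*(-1) = -42/Q + 5 = 5 - 42/Q)
U = 40
U - V((2² + 3) + 7) = 40 - (5 - 42/((2² + 3) + 7)) = 40 - (5 - 42/((4 + 3) + 7)) = 40 - (5 - 42/(7 + 7)) = 40 - (5 - 42/14) = 40 - (5 - 42*1/14) = 40 - (5 - 3) = 40 - 1*2 = 40 - 2 = 38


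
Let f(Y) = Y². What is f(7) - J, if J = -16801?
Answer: 16850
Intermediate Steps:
f(7) - J = 7² - 1*(-16801) = 49 + 16801 = 16850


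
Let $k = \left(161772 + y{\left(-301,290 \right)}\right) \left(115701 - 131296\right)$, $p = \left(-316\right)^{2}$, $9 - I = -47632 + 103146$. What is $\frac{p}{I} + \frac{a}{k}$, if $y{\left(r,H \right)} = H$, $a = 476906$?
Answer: $- \frac{25239822027537}{14028094417945} \approx -1.7992$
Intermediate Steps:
$I = -55505$ ($I = 9 - \left(-47632 + 103146\right) = 9 - 55514 = -55505$)
$p = 99856$
$k = -2527356890$ ($k = \left(161772 + 290\right) \left(115701 - 131296\right) = 162062 \left(-15595\right) = -2527356890$)
$\frac{p}{I} + \frac{a}{k} = \frac{99856}{-55505} + \frac{476906}{-2527356890} = 99856 \left(- \frac{1}{55505}\right) + 476906 \left(- \frac{1}{2527356890}\right) = - \frac{99856}{55505} - \frac{238453}{1263678445} = - \frac{25239822027537}{14028094417945}$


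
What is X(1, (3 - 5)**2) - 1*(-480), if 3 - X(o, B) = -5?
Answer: 488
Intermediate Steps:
X(o, B) = 8 (X(o, B) = 3 - 1*(-5) = 3 + 5 = 8)
X(1, (3 - 5)**2) - 1*(-480) = 8 - 1*(-480) = 8 + 480 = 488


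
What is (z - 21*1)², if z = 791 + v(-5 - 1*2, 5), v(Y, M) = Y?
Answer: 582169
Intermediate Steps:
z = 784 (z = 791 + (-5 - 1*2) = 791 + (-5 - 2) = 791 - 7 = 784)
(z - 21*1)² = (784 - 21*1)² = (784 - 21)² = 763² = 582169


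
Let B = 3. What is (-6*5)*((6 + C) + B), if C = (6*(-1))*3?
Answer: 270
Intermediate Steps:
C = -18 (C = -6*3 = -18)
(-6*5)*((6 + C) + B) = (-6*5)*((6 - 18) + 3) = -30*(-12 + 3) = -30*(-9) = 270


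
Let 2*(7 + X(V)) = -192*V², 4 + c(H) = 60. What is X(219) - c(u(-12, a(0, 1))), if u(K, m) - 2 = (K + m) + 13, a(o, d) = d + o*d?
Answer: -4604319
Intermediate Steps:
a(o, d) = d + d*o
u(K, m) = 15 + K + m (u(K, m) = 2 + ((K + m) + 13) = 2 + (13 + K + m) = 15 + K + m)
c(H) = 56 (c(H) = -4 + 60 = 56)
X(V) = -7 - 96*V² (X(V) = -7 + (-192*V²)/2 = -7 - 96*V²)
X(219) - c(u(-12, a(0, 1))) = (-7 - 96*219²) - 1*56 = (-7 - 96*47961) - 56 = (-7 - 4604256) - 56 = -4604263 - 56 = -4604319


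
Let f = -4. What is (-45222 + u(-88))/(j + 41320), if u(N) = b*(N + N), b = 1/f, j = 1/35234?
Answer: -1591801652/1455868881 ≈ -1.0934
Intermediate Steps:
j = 1/35234 ≈ 2.8382e-5
b = -¼ (b = 1/(-4) = -¼ ≈ -0.25000)
u(N) = -N/2 (u(N) = -(N + N)/4 = -N/2)
(-45222 + u(-88))/(j + 41320) = (-45222 - ½*(-88))/(1/35234 + 41320) = (-45222 + 44)/(1455868881/35234) = -45178*35234/1455868881 = -1591801652/1455868881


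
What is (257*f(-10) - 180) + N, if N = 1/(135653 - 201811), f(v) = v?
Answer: -181934501/66158 ≈ -2750.0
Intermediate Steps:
N = -1/66158 (N = 1/(-66158) = -1/66158 ≈ -1.5115e-5)
(257*f(-10) - 180) + N = (257*(-10) - 180) - 1/66158 = (-2570 - 180) - 1/66158 = -2750 - 1/66158 = -181934501/66158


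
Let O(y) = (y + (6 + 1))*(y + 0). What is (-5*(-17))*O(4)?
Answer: 3740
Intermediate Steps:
O(y) = y*(7 + y) (O(y) = (y + 7)*y = (7 + y)*y = y*(7 + y))
(-5*(-17))*O(4) = (-5*(-17))*(4*(7 + 4)) = 85*(4*11) = 85*44 = 3740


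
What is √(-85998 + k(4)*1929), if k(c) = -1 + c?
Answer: I*√80211 ≈ 283.22*I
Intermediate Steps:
√(-85998 + k(4)*1929) = √(-85998 + (-1 + 4)*1929) = √(-85998 + 3*1929) = √(-85998 + 5787) = √(-80211) = I*√80211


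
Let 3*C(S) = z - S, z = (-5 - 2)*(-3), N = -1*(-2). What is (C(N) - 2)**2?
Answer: 169/9 ≈ 18.778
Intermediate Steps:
N = 2
z = 21 (z = -7*(-3) = 21)
C(S) = 7 - S/3 (C(S) = (21 - S)/3 = 7 - S/3)
(C(N) - 2)**2 = ((7 - 1/3*2) - 2)**2 = ((7 - 2/3) - 2)**2 = (19/3 - 2)**2 = (13/3)**2 = 169/9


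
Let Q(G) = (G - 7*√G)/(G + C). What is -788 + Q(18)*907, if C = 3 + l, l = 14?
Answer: -11254/35 - 2721*√2/5 ≈ -1091.2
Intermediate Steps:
C = 17 (C = 3 + 14 = 17)
Q(G) = (G - 7*√G)/(17 + G) (Q(G) = (G - 7*√G)/(G + 17) = (G - 7*√G)/(17 + G))
-788 + Q(18)*907 = -788 + ((18 - 21*√2)/(17 + 18))*907 = -788 + ((18 - 21*√2)/35)*907 = -788 + (18/35 - 3*√2/5)*907 = -788 + (16326/35 - 2721*√2/5) = -11254/35 - 2721*√2/5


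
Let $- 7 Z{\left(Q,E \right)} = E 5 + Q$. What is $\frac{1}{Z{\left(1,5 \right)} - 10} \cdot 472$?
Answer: $- \frac{413}{12} \approx -34.417$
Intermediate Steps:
$Z{\left(Q,E \right)} = - \frac{5 E}{7} - \frac{Q}{7}$ ($Z{\left(Q,E \right)} = - \frac{E 5 + Q}{7} = - \frac{5 E + Q}{7} = - \frac{Q + 5 E}{7} = - \frac{5 E}{7} - \frac{Q}{7}$)
$\frac{1}{Z{\left(1,5 \right)} - 10} \cdot 472 = \frac{1}{\left(\left(- \frac{5}{7}\right) 5 - \frac{1}{7}\right) - 10} \cdot 472 = \frac{1}{\left(- \frac{25}{7} - \frac{1}{7}\right) - 10} \cdot 472 = \frac{1}{- \frac{26}{7} - 10} \cdot 472 = \frac{1}{- \frac{96}{7}} \cdot 472 = \left(- \frac{7}{96}\right) 472 = - \frac{413}{12}$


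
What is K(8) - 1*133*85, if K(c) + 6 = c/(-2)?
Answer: -11315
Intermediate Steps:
K(c) = -6 - c/2 (K(c) = -6 + c/(-2) = -6 + c*(-½) = -6 - c/2)
K(8) - 1*133*85 = (-6 - ½*8) - 1*133*85 = (-6 - 4) - 133*85 = -10 - 11305 = -11315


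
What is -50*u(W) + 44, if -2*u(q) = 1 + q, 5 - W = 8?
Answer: -6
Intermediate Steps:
W = -3 (W = 5 - 1*8 = 5 - 8 = -3)
u(q) = -½ - q/2 (u(q) = -(1 + q)/2 = -½ - q/2)
-50*u(W) + 44 = -50*(-½ - ½*(-3)) + 44 = -50*(-½ + 3/2) + 44 = -50*1 + 44 = -50 + 44 = -6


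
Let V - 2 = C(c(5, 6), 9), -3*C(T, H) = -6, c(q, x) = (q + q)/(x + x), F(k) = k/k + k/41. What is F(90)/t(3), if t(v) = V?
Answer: 131/164 ≈ 0.79878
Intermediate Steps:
F(k) = 1 + k/41 (F(k) = 1 + k*(1/41) = 1 + k/41)
c(q, x) = q/x (c(q, x) = (2*q)/((2*x)) = (2*q)*(1/(2*x)) = q/x)
C(T, H) = 2 (C(T, H) = -1/3*(-6) = 2)
V = 4 (V = 2 + 2 = 4)
t(v) = 4
F(90)/t(3) = (1 + (1/41)*90)/4 = (1 + 90/41)*(1/4) = (131/41)*(1/4) = 131/164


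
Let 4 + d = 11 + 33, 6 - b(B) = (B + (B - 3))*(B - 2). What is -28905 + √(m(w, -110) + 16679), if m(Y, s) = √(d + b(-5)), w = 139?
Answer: -28905 + √(16679 + 3*I*√5) ≈ -28776.0 + 0.025971*I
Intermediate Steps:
b(B) = 6 - (-3 + 2*B)*(-2 + B) (b(B) = 6 - (B + (B - 3))*(B - 2) = 6 - (B + (-3 + B))*(-2 + B) = 6 - (-3 + 2*B)*(-2 + B))
d = 40 (d = -4 + (11 + 33) = -4 + 44 = 40)
m(Y, s) = 3*I*√5 (m(Y, s) = √(40 - 5*(7 - 2*(-5))) = √(40 - 5*(7 + 10)) = √(40 - 5*17) = √(40 - 85) = √(-45) = 3*I*√5)
-28905 + √(m(w, -110) + 16679) = -28905 + √(3*I*√5 + 16679) = -28905 + √(16679 + 3*I*√5)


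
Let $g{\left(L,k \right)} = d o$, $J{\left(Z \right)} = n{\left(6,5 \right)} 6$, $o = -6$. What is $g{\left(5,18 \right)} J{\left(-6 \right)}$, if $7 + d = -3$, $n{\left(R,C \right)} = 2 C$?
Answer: $3600$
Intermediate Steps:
$d = -10$ ($d = -7 - 3 = -10$)
$J{\left(Z \right)} = 60$ ($J{\left(Z \right)} = 2 \cdot 5 \cdot 6 = 10 \cdot 6 = 60$)
$g{\left(L,k \right)} = 60$ ($g{\left(L,k \right)} = \left(-10\right) \left(-6\right) = 60$)
$g{\left(5,18 \right)} J{\left(-6 \right)} = 60 \cdot 60 = 3600$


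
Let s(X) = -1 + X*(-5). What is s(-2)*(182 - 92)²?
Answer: 72900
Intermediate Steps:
s(X) = -1 - 5*X
s(-2)*(182 - 92)² = (-1 - 5*(-2))*(182 - 92)² = (-1 + 10)*90² = 9*8100 = 72900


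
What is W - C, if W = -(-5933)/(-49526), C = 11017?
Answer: -545633875/49526 ≈ -11017.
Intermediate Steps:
W = -5933/49526 (W = -(-5933)*(-1)/49526 = -1*5933/49526 = -5933/49526 ≈ -0.11980)
W - C = -5933/49526 - 1*11017 = -5933/49526 - 11017 = -545633875/49526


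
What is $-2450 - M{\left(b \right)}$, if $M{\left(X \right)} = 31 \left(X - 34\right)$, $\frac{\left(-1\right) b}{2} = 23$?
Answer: $30$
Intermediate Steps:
$b = -46$ ($b = \left(-2\right) 23 = -46$)
$M{\left(X \right)} = -1054 + 31 X$ ($M{\left(X \right)} = 31 \left(-34 + X\right) = -1054 + 31 X$)
$-2450 - M{\left(b \right)} = -2450 - \left(-1054 + 31 \left(-46\right)\right) = -2450 - \left(-1054 - 1426\right) = -2450 - -2480 = -2450 + 2480 = 30$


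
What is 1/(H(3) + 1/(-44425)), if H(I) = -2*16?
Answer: -44425/1421601 ≈ -0.031250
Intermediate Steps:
H(I) = -32
1/(H(3) + 1/(-44425)) = 1/(-32 + 1/(-44425)) = 1/(-32 - 1/44425) = 1/(-1421601/44425) = -44425/1421601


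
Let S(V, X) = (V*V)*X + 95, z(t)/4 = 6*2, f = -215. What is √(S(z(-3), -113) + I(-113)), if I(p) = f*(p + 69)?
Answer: I*√250797 ≈ 500.8*I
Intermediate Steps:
z(t) = 48 (z(t) = 4*(6*2) = 4*12 = 48)
S(V, X) = 95 + X*V² (S(V, X) = V²*X + 95 = X*V² + 95 = 95 + X*V²)
I(p) = -14835 - 215*p (I(p) = -215*(p + 69) = -215*(69 + p) = -14835 - 215*p)
√(S(z(-3), -113) + I(-113)) = √((95 - 113*48²) + (-14835 - 215*(-113))) = √((95 - 113*2304) + (-14835 + 24295)) = √((95 - 260352) + 9460) = √(-260257 + 9460) = √(-250797) = I*√250797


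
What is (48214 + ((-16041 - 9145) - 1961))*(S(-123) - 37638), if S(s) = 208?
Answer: -788537810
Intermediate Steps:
(48214 + ((-16041 - 9145) - 1961))*(S(-123) - 37638) = (48214 + ((-16041 - 9145) - 1961))*(208 - 37638) = (48214 + (-25186 - 1961))*(-37430) = (48214 - 27147)*(-37430) = 21067*(-37430) = -788537810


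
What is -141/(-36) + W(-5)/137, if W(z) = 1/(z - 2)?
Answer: 45061/11508 ≈ 3.9156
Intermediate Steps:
W(z) = 1/(-2 + z)
-141/(-36) + W(-5)/137 = -141/(-36) + 1/(-2 - 5*137) = -141*(-1/36) + (1/137)/(-7) = 47/12 - ⅐*1/137 = 47/12 - 1/959 = 45061/11508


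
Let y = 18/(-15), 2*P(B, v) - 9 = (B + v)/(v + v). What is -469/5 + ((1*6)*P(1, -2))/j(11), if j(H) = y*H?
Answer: -42197/440 ≈ -95.902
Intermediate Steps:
P(B, v) = 9/2 + (B + v)/(4*v) (P(B, v) = 9/2 + ((B + v)/(v + v))/2 = 9/2 + ((B + v)/((2*v)))/2 = 9/2 + ((B + v)*(1/(2*v)))/2 = 9/2 + ((B + v)/(2*v))/2 = 9/2 + (B + v)/(4*v))
y = -6/5 (y = 18*(-1/15) = -6/5 ≈ -1.2000)
j(H) = -6*H/5
-469/5 + ((1*6)*P(1, -2))/j(11) = -469/5 + ((1*6)*((¼)*(1 + 19*(-2))/(-2)))/((-6/5*11)) = -469*⅕ + (6*((¼)*(-½)*(1 - 38)))/(-66/5) = -469/5 + (6*((¼)*(-½)*(-37)))*(-5/66) = -469/5 + (6*(37/8))*(-5/66) = -469/5 + (111/4)*(-5/66) = -469/5 - 185/88 = -42197/440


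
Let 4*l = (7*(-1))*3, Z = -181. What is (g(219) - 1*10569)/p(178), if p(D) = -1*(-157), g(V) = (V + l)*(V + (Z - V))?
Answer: -197031/628 ≈ -313.74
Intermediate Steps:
l = -21/4 (l = ((7*(-1))*3)/4 = (-7*3)/4 = (¼)*(-21) = -21/4 ≈ -5.2500)
g(V) = 3801/4 - 181*V (g(V) = (V - 21/4)*(V + (-181 - V)) = (-21/4 + V)*(-181) = 3801/4 - 181*V)
p(D) = 157
(g(219) - 1*10569)/p(178) = ((3801/4 - 181*219) - 1*10569)/157 = ((3801/4 - 39639) - 10569)*(1/157) = (-154755/4 - 10569)*(1/157) = -197031/4*1/157 = -197031/628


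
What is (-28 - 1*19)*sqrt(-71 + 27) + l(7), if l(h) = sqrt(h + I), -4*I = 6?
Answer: sqrt(22)/2 - 94*I*sqrt(11) ≈ 2.3452 - 311.76*I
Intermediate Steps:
I = -3/2 (I = -1/4*6 = -3/2 ≈ -1.5000)
l(h) = sqrt(-3/2 + h) (l(h) = sqrt(h - 3/2) = sqrt(-3/2 + h))
(-28 - 1*19)*sqrt(-71 + 27) + l(7) = (-28 - 1*19)*sqrt(-71 + 27) + sqrt(-6 + 4*7)/2 = (-28 - 19)*sqrt(-44) + sqrt(-6 + 28)/2 = -94*I*sqrt(11) + sqrt(22)/2 = sqrt(22)/2 - 94*I*sqrt(11)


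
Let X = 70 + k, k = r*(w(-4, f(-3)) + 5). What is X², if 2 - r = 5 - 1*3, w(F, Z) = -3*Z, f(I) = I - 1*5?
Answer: 4900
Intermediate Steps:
f(I) = -5 + I (f(I) = I - 5 = -5 + I)
r = 0 (r = 2 - (5 - 1*3) = 2 - (5 - 3) = 2 - 1*2 = 2 - 2 = 0)
k = 0 (k = 0*(-3*(-5 - 3) + 5) = 0*(-3*(-8) + 5) = 0*(24 + 5) = 0*29 = 0)
X = 70 (X = 70 + 0 = 70)
X² = 70² = 4900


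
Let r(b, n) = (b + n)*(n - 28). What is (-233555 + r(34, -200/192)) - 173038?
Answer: -234748895/576 ≈ -4.0755e+5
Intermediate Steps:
r(b, n) = (-28 + n)*(b + n) (r(b, n) = (b + n)*(-28 + n) = (-28 + n)*(b + n))
(-233555 + r(34, -200/192)) - 173038 = (-233555 + ((-200/192)**2 - 28*34 - (-5600)/192 + 34*(-200/192))) - 173038 = (-233555 + ((-200*1/192)**2 - 952 - (-5600)/192 + 34*(-200*1/192))) - 173038 = (-233555 + ((-25/24)**2 - 952 - 28*(-25/24) + 34*(-25/24))) - 173038 = (-233555 + (625/576 - 952 + 175/6 - 425/12)) - 173038 = (-233555 - 551327/576) - 173038 = -135079007/576 - 173038 = -234748895/576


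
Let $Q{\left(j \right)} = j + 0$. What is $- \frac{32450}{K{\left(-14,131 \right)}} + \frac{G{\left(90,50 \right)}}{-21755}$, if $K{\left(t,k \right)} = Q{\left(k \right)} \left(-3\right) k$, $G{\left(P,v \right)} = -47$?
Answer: $\frac{708369451}{1120012665} \approx 0.63247$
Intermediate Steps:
$Q{\left(j \right)} = j$
$K{\left(t,k \right)} = - 3 k^{2}$ ($K{\left(t,k \right)} = k \left(-3\right) k = - 3 k k = - 3 k^{2}$)
$- \frac{32450}{K{\left(-14,131 \right)}} + \frac{G{\left(90,50 \right)}}{-21755} = - \frac{32450}{\left(-3\right) 131^{2}} - \frac{47}{-21755} = - \frac{32450}{\left(-3\right) 17161} - - \frac{47}{21755} = - \frac{32450}{-51483} + \frac{47}{21755} = \left(-32450\right) \left(- \frac{1}{51483}\right) + \frac{47}{21755} = \frac{32450}{51483} + \frac{47}{21755} = \frac{708369451}{1120012665}$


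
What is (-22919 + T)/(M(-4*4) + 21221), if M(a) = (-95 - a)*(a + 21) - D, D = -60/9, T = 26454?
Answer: 10605/62498 ≈ 0.16969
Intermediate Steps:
D = -20/3 (D = -60*⅑ = -20/3 ≈ -6.6667)
M(a) = 20/3 + (-95 - a)*(21 + a) (M(a) = (-95 - a)*(a + 21) - 1*(-20/3) = (-95 - a)*(21 + a) + 20/3 = 20/3 + (-95 - a)*(21 + a))
(-22919 + T)/(M(-4*4) + 21221) = (-22919 + 26454)/((-5965/3 - (-4*4)² - (-464)*4) + 21221) = 3535/((-5965/3 - 1*(-16)² - 116*(-16)) + 21221) = 3535/((-5965/3 - 1*256 + 1856) + 21221) = 3535/((-5965/3 - 256 + 1856) + 21221) = 3535/(-1165/3 + 21221) = 3535/(62498/3) = 3535*(3/62498) = 10605/62498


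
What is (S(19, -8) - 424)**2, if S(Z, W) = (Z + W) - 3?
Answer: 173056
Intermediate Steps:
S(Z, W) = -3 + W + Z (S(Z, W) = (W + Z) - 3 = -3 + W + Z)
(S(19, -8) - 424)**2 = ((-3 - 8 + 19) - 424)**2 = (8 - 424)**2 = (-416)**2 = 173056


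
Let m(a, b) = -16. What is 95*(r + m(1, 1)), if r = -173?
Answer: -17955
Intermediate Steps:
95*(r + m(1, 1)) = 95*(-173 - 16) = 95*(-189) = -17955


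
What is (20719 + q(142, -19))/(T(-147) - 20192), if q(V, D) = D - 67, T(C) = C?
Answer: -20633/20339 ≈ -1.0145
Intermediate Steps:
q(V, D) = -67 + D
(20719 + q(142, -19))/(T(-147) - 20192) = (20719 + (-67 - 19))/(-147 - 20192) = (20719 - 86)/(-20339) = 20633*(-1/20339) = -20633/20339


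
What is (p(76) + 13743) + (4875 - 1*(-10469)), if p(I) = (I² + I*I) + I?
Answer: 40715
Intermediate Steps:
p(I) = I + 2*I² (p(I) = (I² + I²) + I = 2*I² + I = I + 2*I²)
(p(76) + 13743) + (4875 - 1*(-10469)) = (76*(1 + 2*76) + 13743) + (4875 - 1*(-10469)) = (76*(1 + 152) + 13743) + (4875 + 10469) = (76*153 + 13743) + 15344 = (11628 + 13743) + 15344 = 25371 + 15344 = 40715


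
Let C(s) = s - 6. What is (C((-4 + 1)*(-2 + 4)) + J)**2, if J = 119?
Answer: 11449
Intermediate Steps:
C(s) = -6 + s
(C((-4 + 1)*(-2 + 4)) + J)**2 = ((-6 + (-4 + 1)*(-2 + 4)) + 119)**2 = ((-6 - 3*2) + 119)**2 = ((-6 - 6) + 119)**2 = (-12 + 119)**2 = 107**2 = 11449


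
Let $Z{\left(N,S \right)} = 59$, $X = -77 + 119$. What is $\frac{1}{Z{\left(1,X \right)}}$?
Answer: $\frac{1}{59} \approx 0.016949$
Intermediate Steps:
$X = 42$
$\frac{1}{Z{\left(1,X \right)}} = \frac{1}{59}$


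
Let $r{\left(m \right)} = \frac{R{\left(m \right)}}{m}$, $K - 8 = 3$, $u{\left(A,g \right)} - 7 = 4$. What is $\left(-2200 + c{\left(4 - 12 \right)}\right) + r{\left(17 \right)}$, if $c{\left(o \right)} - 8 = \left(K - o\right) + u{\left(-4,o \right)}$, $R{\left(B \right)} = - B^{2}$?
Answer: $-2179$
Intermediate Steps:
$u{\left(A,g \right)} = 11$ ($u{\left(A,g \right)} = 7 + 4 = 11$)
$K = 11$ ($K = 8 + 3 = 11$)
$r{\left(m \right)} = - m$ ($r{\left(m \right)} = \frac{\left(-1\right) m^{2}}{m} = - m$)
$c{\left(o \right)} = 30 - o$ ($c{\left(o \right)} = 8 + \left(\left(11 - o\right) + 11\right) = 8 - \left(-22 + o\right) = 30 - o$)
$\left(-2200 + c{\left(4 - 12 \right)}\right) + r{\left(17 \right)} = \left(-2200 + \left(30 - \left(4 - 12\right)\right)\right) - 17 = \left(-2200 + \left(30 - -8\right)\right) - 17 = \left(-2200 + \left(30 + 8\right)\right) - 17 = \left(-2200 + 38\right) - 17 = -2162 - 17 = -2179$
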